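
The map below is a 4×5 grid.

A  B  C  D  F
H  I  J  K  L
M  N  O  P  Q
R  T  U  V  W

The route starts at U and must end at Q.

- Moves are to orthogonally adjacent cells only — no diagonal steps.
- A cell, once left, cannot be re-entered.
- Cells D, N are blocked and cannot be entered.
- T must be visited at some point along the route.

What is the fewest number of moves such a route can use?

9

Any route passes through T somewhere between U and Q. Summing Manhattan distances along the two legs (U → T → Q) gives a lower bound of 1 + 4 = 5 moves.
The shortest route satisfying every rule uses 9 moves: U → T → R → M → H → I → J → O → P → Q.
The bound of 5 isn't tight here; checking systematically, no route of length 5 through 8 satisfies every constraint (on a 4-connected grid the length of any start-to-goal walk has the same parity as the Manhattan bound, so only lengths 5, 7, 9, … need checking), so 9 is the minimum.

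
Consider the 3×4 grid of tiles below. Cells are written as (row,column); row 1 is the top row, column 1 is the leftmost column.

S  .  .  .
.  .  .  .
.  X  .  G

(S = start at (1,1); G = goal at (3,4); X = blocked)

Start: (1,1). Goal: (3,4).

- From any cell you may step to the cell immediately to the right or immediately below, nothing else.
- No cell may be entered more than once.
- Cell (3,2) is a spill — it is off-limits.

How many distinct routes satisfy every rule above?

7

A right/down-only route from (1,1) to (3,4) makes exactly 2 down-moves and 3 right-moves in some order.
With no other constraints that would be C(5,2) = 10 routes.
Subtract routes through each blocked cell (inclusion–exclusion for overlaps): − through (3,2): 3 → 7.
That gives 7 routes.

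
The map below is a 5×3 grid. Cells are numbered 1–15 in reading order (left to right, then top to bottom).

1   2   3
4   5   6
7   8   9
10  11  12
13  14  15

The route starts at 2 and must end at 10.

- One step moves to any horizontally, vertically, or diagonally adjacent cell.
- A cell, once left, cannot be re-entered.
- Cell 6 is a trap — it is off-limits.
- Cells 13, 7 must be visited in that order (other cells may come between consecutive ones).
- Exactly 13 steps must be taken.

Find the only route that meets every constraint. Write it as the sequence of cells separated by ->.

2 -> 3 -> 5 -> 1 -> 4 -> 8 -> 9 -> 12 -> 15 -> 14 -> 13 -> 11 -> 7 -> 10

The waypoints must appear in the order 13, 7, with no cell reused.
Route from 2: right 1 to 3, down-left 1 to 5, up-left 1 to 1, down 1 to 4, down-right 1 to 8, right 1 to 9, down 2 to 15, left 2 to 13, up-right 1 to 11, up-left 1 to 7, down 1 to 10 — 13 moves in all.
Check: order respected (13 at step 10, 7 at step 12); 13 moves as required.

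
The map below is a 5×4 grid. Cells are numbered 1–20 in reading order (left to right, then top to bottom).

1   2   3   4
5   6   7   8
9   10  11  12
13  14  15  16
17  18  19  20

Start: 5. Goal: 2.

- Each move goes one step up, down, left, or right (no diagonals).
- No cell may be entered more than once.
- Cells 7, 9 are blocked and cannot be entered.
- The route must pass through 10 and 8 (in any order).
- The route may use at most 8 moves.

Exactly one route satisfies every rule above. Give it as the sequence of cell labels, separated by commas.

5, 6, 10, 11, 12, 8, 4, 3, 2

The budget equals the shortest possible length, so every move has to be on a shortest route through the required cells.
Route from 5: right to 6, down to 10, 2× right (reaching 12), 2× up (reaching 4), 2× left (reaching 2) — 8 moves in all.
Check: all required cells visited; 8 ≤ 8 moves.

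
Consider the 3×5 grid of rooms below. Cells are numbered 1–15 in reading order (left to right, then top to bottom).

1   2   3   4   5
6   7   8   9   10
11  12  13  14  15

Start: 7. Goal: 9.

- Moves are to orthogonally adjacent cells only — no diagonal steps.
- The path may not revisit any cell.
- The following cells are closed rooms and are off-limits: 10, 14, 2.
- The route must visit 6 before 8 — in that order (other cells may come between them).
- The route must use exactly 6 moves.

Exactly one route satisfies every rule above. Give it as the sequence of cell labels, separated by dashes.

7 - 6 - 11 - 12 - 13 - 8 - 9

The waypoints must appear in the order 6, 8, with no cell reused.
Route from 7: left 1 to 6, down 1 to 11, right 2 to 13, up 1 to 8, right 1 to 9 — 6 moves in all.
Check: order respected (6 at step 1, 8 at step 5); 6 moves as required.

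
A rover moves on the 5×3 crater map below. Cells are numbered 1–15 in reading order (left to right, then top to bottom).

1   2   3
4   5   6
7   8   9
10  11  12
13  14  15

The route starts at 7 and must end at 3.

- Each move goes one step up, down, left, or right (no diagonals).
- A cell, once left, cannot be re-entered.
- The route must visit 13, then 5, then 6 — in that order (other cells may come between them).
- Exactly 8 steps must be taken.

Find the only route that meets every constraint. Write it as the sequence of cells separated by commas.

7, 10, 13, 14, 11, 8, 5, 6, 3

The waypoints must appear in the order 13, 5, 6, with no cell reused.
Route from 7: 2× down (reaching 13), right to 14, 3× up (reaching 5), right to 6, up to 3 — 8 moves in all.
Check: order respected (13 at step 2, 5 at step 6, 6 at step 7); 8 moves as required.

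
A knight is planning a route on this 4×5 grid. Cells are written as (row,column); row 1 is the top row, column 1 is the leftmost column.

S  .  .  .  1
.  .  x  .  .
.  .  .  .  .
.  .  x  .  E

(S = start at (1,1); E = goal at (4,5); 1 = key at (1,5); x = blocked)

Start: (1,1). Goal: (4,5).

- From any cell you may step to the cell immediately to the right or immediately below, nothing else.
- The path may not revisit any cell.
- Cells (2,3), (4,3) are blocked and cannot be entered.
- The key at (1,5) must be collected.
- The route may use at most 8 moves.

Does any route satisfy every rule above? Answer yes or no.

One route that works: (1,1) → (1,2) → (1,3) → (1,4) → (1,5) → (2,5) → (3,5) → (4,5).

yes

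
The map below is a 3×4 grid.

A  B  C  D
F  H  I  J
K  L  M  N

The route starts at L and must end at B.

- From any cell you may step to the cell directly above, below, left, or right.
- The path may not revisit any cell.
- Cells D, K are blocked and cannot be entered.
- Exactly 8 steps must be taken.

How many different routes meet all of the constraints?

Need simple routes of exactly 8 moves from L to B (Manhattan distance 2, so 3 moves are spent on a detour and 3 undoing it).
Enumerating: L M N J I H F A B.
That gives 1 route.

1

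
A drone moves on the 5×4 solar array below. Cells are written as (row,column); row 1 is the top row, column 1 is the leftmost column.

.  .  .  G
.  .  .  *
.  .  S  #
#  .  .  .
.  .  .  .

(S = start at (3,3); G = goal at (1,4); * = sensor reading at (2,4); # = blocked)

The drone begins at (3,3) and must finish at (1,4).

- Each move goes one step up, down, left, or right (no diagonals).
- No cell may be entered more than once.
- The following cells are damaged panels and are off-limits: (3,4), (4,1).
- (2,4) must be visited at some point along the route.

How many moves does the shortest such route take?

3

Any route passes through (2,4) somewhere between (3,3) and (1,4). Summing Manhattan distances along the two legs ((3,3) → (2,4) → (1,4)) gives a lower bound of 2 + 1 = 3 moves.
A route of 3 moves achieves this: (3,3) → (2,3) → (2,4) → (1,4).
Since 3 matches the lower bound, it is optimal.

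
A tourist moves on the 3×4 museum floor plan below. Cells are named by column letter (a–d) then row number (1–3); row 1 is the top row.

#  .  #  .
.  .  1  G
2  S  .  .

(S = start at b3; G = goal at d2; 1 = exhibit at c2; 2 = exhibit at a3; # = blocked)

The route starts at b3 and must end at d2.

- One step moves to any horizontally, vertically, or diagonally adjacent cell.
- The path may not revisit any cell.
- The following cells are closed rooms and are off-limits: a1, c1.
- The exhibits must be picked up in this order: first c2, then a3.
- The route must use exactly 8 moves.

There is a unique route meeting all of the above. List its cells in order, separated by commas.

b3, c2, b1, a2, a3, b2, c3, d3, d2

The waypoints must appear in the order c2, a3, with no cell reused.
Route from b3: up-right 1 to c2, up-left 1 to b1, down-left 1 to a2, down 1 to a3, up-right 1 to b2, down-right 1 to c3, right 1 to d3, up 1 to d2 — 8 moves in all.
Check: order respected (1 at step 1, 2 at step 4); 8 moves as required.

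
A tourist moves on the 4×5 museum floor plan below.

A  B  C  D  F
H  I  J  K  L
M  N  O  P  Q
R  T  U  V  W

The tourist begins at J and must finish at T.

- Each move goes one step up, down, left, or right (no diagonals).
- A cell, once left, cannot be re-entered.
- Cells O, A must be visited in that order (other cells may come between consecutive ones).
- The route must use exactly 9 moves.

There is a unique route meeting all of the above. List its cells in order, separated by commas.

J, O, N, I, B, A, H, M, R, T

The waypoints must appear in the order O, A, with no cell reused.
Route from J: down 1 to O, left 1 to N, up 2 to B, left 1 to A, down 3 to R, right 1 to T — 9 moves in all.
Check: order respected (O at step 1, A at step 5); 9 moves as required.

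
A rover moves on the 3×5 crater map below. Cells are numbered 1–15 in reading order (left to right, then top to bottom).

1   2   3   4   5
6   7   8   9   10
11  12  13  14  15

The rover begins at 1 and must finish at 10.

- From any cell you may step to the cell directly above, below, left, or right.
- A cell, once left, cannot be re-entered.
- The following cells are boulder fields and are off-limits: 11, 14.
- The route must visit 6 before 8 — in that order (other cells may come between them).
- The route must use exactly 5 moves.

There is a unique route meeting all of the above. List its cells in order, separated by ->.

The waypoints must appear in the order 6, 8, with no cell reused.
Route from 1: down 1 to 6, right 4 to 10 — 5 moves in all.
Check: order respected (6 at step 1, 8 at step 3); 5 moves as required.

1 -> 6 -> 7 -> 8 -> 9 -> 10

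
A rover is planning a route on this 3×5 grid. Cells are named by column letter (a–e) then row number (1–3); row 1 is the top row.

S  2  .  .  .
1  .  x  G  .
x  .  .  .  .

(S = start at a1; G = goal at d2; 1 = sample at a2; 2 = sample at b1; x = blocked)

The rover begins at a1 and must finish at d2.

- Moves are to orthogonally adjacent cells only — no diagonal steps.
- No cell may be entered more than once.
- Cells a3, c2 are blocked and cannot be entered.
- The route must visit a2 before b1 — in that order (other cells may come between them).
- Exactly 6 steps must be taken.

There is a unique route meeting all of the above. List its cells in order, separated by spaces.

The waypoints must appear in the order a2, b1, with no cell reused.
Route from a1: down 1 to a2, right 1 to b2, up 1 to b1, right 2 to d1, down 1 to d2 — 6 moves in all.
Check: order respected (1 at step 1, 2 at step 3); 6 moves as required.

a1 a2 b2 b1 c1 d1 d2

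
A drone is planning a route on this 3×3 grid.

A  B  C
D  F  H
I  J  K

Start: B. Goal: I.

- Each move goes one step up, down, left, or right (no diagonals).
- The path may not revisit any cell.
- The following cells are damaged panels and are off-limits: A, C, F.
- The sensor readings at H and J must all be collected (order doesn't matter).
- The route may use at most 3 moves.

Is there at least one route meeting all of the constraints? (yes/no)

The blocked cells wall H off from B completely — no sequence of moves reaches it at all, so no route can satisfy the rules.

no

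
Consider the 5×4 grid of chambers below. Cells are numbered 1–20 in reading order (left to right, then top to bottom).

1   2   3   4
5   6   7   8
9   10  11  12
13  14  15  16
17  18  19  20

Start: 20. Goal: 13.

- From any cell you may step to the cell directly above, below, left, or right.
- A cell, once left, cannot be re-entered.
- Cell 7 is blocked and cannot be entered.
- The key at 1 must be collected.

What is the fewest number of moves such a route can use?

Any route passes through 1 somewhere between 20 and 13. Summing Manhattan distances along the two legs (20 → 1 → 13) gives a lower bound of 7 + 3 = 10 moves.
A route of 10 moves achieves this: 20 → 16 → 12 → 8 → 4 → 3 → 2 → 1 → 5 → 9 → 13.
Since 10 matches the lower bound, it is optimal.

10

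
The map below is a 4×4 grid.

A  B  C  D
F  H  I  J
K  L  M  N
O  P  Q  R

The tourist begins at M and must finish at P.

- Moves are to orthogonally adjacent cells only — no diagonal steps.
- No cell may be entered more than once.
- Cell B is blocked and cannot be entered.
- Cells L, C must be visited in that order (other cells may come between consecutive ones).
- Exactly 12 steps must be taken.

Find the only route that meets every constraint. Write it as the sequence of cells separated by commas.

M, L, K, F, H, I, C, D, J, N, R, Q, P

The waypoints must appear in the order L, C, with no cell reused.
Route from M: 2× left (reaching K), up to F, 2× right (reaching I), up to C, right to D, 3× down (reaching R), 2× left (reaching P) — 12 moves in all.
Check: order respected (L at step 1, C at step 6); 12 moves as required.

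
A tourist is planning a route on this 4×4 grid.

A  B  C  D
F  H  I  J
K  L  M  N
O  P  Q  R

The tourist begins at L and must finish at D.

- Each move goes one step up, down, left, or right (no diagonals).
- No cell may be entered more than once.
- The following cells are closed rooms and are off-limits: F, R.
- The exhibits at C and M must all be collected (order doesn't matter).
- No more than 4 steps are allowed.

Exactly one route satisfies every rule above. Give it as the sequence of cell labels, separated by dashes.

L - M - I - C - D

The budget equals the shortest possible length, so every move has to be on a shortest route through the required cells.
Route from L: right 1 to M, up 2 to C, right 1 to D — 4 moves in all.
Check: all required cells visited; 4 ≤ 4 moves.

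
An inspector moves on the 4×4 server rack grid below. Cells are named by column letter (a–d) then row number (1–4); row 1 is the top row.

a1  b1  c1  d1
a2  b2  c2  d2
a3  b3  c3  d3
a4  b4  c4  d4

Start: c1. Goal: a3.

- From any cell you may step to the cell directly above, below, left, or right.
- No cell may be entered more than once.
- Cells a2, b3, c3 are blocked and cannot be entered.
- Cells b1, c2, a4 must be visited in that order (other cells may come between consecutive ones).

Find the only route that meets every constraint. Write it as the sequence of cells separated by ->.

c1 -> b1 -> b2 -> c2 -> d2 -> d3 -> d4 -> c4 -> b4 -> a4 -> a3

The waypoints must appear in the order b1, c2, a4, with no cell reused.
Route from c1: left to b1, down to b2, 2× right (reaching d2), 2× down (reaching d4), 3× left (reaching a4), up to a3 — 10 moves in all.
Check: order respected (b1 at step 1, c2 at step 3, a4 at step 9).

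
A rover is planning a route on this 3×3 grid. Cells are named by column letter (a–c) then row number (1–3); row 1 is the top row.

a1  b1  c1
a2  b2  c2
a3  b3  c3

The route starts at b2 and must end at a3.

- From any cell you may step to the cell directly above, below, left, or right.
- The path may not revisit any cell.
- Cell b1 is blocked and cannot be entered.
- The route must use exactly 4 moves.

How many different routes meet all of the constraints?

1

Need simple routes of exactly 4 moves from b2 to a3 (Manhattan distance 2, so 1 moves are spent on a detour and 1 undoing it).
Enumerating: b2 c2 c3 b3 a3.
That gives 1 route.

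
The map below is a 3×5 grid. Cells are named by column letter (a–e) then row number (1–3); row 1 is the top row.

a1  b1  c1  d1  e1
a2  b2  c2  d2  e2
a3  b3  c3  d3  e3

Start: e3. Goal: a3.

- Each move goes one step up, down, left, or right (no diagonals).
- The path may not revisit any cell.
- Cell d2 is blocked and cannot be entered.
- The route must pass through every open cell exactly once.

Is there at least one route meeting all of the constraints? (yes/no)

Colour the cells like a checkerboard: each orthogonal step flips colour, so a Hamiltonian route alternates colours. Here there are 7 cells of one colour and 7 of the other, with start on the same colour as the goal — the counts and endpoints can't be arranged into an alternating sequence of length 14, so no Hamiltonian route exists.

no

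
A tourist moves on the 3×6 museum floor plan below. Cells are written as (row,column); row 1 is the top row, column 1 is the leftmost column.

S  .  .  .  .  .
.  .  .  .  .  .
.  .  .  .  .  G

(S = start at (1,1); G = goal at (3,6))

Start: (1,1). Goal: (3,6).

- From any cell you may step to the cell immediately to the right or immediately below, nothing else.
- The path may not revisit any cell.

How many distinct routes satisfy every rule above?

A right/down-only route from (1,1) to (3,6) makes exactly 2 down-moves and 5 right-moves in some order.
With no other constraints that would be C(7,2) = 21 routes.
That gives 21 routes.

21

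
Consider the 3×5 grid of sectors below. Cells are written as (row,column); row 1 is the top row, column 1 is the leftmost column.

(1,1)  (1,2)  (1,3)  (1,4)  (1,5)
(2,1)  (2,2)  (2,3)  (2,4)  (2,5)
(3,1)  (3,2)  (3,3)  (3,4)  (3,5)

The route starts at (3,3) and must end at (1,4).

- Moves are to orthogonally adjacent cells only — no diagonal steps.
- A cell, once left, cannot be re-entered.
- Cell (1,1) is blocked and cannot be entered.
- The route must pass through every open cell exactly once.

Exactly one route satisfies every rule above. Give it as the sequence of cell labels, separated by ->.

(3,3) -> (3,2) -> (3,1) -> (2,1) -> (2,2) -> (1,2) -> (1,3) -> (2,3) -> (2,4) -> (3,4) -> (3,5) -> (2,5) -> (1,5) -> (1,4)

Need to visit all 14 open cells exactly once, starting at (3,3) and ending at (1,4).
Cell (2,1) has only two open neighbours ((3,1) and (2,2)), so the path must pass straight through it: one of those is the cell it's entered from and the other is where it exits.
Route from (3,3): 2× left (reaching (3,1)), up to (2,1), right to (2,2), up to (1,2), right to (1,3), down to (2,3), right to (2,4), down to (3,4), right to (3,5), 2× up (reaching (1,5)), left to (1,4) — 13 moves in all.
Check: all 14 open cells covered.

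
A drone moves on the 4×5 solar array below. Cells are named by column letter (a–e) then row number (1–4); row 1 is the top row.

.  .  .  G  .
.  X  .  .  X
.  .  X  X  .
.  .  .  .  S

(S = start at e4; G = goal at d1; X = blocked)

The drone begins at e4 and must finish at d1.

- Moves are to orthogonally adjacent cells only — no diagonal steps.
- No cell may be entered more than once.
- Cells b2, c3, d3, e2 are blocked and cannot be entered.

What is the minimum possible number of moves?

10

The Manhattan distance from e4 to d1 is |4−1| + |5−4| = 4, so at least 4 moves are needed.
That bound ignores the blocked cells. Measuring each leg by the fewest moves that actually steer around them (e4→d1: 10) raises the lower bound to 10.
A route of 10 moves exists: e4 → d4 → c4 → b4 → b3 → a3 → a2 → a1 → b1 → c1 → d1.
Since 10 matches that lower bound, it is optimal.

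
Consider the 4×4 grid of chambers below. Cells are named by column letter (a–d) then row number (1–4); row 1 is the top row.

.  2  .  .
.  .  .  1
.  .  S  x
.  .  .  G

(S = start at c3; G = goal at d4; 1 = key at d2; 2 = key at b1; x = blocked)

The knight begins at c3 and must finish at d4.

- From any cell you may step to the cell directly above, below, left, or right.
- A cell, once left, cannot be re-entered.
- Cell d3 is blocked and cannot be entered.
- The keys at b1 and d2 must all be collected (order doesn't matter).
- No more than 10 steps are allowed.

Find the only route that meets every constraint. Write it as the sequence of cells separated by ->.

Any route must reach b1 and d2 and still end at d4 within 10 moves, so the order of the required stops is forced.
Route from c3: up 1 to c2, right 1 to d2, up 1 to d1, left 2 to b1, down 3 to b4, right 2 to d4 — 10 moves in all.
Check: all required cells visited; 10 ≤ 10 moves.

c3 -> c2 -> d2 -> d1 -> c1 -> b1 -> b2 -> b3 -> b4 -> c4 -> d4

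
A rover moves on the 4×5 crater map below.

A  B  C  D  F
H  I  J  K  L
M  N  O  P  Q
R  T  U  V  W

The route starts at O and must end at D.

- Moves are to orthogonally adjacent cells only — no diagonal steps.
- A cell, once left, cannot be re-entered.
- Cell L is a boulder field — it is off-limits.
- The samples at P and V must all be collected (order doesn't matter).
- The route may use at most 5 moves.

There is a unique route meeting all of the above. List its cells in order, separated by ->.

O -> U -> V -> P -> K -> D

Any route must reach P and V and still end at D within 5 moves, so the order of the required stops is forced.
Route from O: down to U, right to V, 3× up (reaching D) — 5 moves in all.
Check: all required cells visited; 5 ≤ 5 moves.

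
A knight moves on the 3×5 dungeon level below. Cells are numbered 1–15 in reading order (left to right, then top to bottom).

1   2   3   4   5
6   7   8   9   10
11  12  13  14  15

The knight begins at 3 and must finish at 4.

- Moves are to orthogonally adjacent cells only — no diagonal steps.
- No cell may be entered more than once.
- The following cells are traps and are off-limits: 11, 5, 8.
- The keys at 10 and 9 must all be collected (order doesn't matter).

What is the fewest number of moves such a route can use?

Any route passes through 10 and 9 in some order between 3 and 4. Summing Manhattan distances along each leg and taking the cheapest ordering (3 → 10 → 9 → 4) gives a lower bound of 3 + 1 + 1 = 5 moves.
The shortest route satisfying every rule uses 9 moves: 3 → 2 → 7 → 12 → 13 → 14 → 15 → 10 → 9 → 4.
The no-revisit rule (legs can't share cells) pushes the minimum above the 5-move bound; an exhaustive check rules out every length from 5 to 8 (on a 4-connected grid the length of any start-to-goal walk has the same parity as the Manhattan bound, so only lengths 5, 7, 9, … need checking), leaving 9 as the minimum.

9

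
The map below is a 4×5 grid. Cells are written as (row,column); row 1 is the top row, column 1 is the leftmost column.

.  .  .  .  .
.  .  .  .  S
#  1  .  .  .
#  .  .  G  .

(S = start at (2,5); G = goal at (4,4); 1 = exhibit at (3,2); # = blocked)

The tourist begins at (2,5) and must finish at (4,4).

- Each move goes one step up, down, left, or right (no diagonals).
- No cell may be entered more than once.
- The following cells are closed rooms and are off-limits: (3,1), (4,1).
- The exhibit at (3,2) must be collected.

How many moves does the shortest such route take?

7

Any route passes through (3,2) somewhere between (2,5) and (4,4). Summing Manhattan distances along the two legs ((2,5) → (3,2) → (4,4)) gives a lower bound of 4 + 3 = 7 moves.
A route of 7 moves achieves this: (2,5) → (3,5) → (3,4) → (3,3) → (3,2) → (4,2) → (4,3) → (4,4).
Since 7 matches the lower bound, it is optimal.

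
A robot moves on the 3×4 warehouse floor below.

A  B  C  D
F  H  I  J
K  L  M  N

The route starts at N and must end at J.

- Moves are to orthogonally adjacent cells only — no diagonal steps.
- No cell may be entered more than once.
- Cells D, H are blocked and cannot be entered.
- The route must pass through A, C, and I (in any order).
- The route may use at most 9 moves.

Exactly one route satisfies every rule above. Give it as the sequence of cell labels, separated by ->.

The 9-move cap with required stops at A, C, I leaves no slack for detours.
Route from N: left 3 to K, up 2 to A, right 2 to C, down 1 to I, right 1 to J — 9 moves in all.
Check: all required cells visited; 9 ≤ 9 moves.

N -> M -> L -> K -> F -> A -> B -> C -> I -> J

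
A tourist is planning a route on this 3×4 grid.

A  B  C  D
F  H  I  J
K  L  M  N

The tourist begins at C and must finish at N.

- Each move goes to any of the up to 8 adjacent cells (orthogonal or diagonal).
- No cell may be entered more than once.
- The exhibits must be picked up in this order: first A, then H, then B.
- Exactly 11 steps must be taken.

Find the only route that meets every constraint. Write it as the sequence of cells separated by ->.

C -> D -> J -> M -> L -> K -> F -> A -> H -> B -> I -> N

The waypoints must appear in the order A, H, B, with no cell reused.
Route from C: right to D, down to J, down-left to M, 2× left (reaching K), 2× up (reaching A), down-right to H, up to B, 2× down-right (reaching N) — 11 moves in all.
Check: order respected (A at step 7, H at step 8, B at step 9); 11 moves as required.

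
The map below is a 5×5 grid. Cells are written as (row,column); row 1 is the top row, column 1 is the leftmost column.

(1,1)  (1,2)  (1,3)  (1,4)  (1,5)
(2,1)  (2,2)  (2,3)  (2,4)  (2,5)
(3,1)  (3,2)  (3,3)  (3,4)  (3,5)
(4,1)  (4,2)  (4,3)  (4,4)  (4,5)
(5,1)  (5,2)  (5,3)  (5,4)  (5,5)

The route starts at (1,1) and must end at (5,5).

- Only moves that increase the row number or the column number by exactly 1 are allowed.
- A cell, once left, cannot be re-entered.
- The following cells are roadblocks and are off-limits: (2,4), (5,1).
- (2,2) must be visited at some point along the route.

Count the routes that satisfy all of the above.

32

A right/down-only route from (1,1) to (5,5) makes exactly 4 down-moves and 4 right-moves in some order.
With no other constraints that would be C(8,4) = 70 routes.
Split at (2,2) and multiply the segment counts (each segment already excludes blocked cells): (1,1)→(2,2): 2; (2,2)→(5,5): 16; product = 32.
That gives 32 routes.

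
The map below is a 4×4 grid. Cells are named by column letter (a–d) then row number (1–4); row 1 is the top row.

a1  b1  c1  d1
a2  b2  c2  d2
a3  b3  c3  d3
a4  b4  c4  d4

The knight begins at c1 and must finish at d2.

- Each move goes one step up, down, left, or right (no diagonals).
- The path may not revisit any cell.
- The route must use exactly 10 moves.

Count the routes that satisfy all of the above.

Need simple routes of exactly 10 moves from c1 to d2 (Manhattan distance 2, so 4 moves are spent on a detour and 4 undoing it).
Branch systematically from the start, pruning whenever the remaining move budget drops below the Manhattan distance to d2 or differs from it in parity. Grouping the completions by first move — via c2: 10; via b1: 30 (no valid completion starts via d1) — and summing: 10 + 30 = 40.
That gives 40 routes.

40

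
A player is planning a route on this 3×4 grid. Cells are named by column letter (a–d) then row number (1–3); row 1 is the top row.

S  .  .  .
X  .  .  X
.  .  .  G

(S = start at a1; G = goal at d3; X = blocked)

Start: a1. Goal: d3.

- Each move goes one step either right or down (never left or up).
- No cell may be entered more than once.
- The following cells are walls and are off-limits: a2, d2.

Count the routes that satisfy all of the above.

3

A right/down-only route from a1 to d3 makes exactly 2 down-moves and 3 right-moves in some order.
With no other constraints that would be C(5,2) = 10 routes.
Subtract routes through each blocked cell (inclusion–exclusion for overlaps): − through a2: 4 − through d2: 4 + through a2&d2: 1 → 3.
That gives 3 routes.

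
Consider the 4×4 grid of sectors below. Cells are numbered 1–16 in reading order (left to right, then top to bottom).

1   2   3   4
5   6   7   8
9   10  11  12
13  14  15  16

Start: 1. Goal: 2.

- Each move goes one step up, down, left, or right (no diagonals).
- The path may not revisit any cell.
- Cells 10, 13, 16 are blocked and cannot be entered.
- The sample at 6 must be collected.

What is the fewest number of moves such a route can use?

3

Any route passes through 6 somewhere between 1 and 2. Summing Manhattan distances along the two legs (1 → 6 → 2) gives a lower bound of 2 + 1 = 3 moves.
A route of 3 moves achieves this: 1 → 5 → 6 → 2.
Since 3 matches the lower bound, it is optimal.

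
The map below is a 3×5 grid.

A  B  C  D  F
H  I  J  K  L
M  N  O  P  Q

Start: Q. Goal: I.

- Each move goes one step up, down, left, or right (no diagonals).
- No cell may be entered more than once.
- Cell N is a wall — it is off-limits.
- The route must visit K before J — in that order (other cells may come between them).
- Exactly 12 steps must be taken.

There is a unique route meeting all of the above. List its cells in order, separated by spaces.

Q L F D K P O J C B A H I

The waypoints must appear in the order K, J, with no cell reused.
Route from Q: up 2 to F, left 1 to D, down 2 to P, left 1 to O, up 2 to C, left 2 to A, down 1 to H, right 1 to I — 12 moves in all.
Check: order respected (K at step 4, J at step 7); 12 moves as required.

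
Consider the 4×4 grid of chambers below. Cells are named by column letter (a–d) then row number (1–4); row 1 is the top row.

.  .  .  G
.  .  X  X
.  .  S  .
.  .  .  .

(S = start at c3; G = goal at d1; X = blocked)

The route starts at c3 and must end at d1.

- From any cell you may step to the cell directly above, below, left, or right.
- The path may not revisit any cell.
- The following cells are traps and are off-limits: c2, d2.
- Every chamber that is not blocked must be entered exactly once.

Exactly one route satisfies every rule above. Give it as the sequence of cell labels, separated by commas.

c3, d3, d4, c4, b4, a4, a3, b3, b2, a2, a1, b1, c1, d1

Need to visit all 14 open cells exactly once, starting at c3 and ending at d1.
Cell d4 has only two open neighbours (d3 and c4), so the path must pass straight through it: one of those is the cell it's entered from and the other is where it exits.
Route from c3: right 1 to d3, down 1 to d4, left 3 to a4, up 1 to a3, right 1 to b3, up 1 to b2, left 1 to a2, up 1 to a1, right 3 to d1 — 13 moves in all.
Check: all 14 open cells covered.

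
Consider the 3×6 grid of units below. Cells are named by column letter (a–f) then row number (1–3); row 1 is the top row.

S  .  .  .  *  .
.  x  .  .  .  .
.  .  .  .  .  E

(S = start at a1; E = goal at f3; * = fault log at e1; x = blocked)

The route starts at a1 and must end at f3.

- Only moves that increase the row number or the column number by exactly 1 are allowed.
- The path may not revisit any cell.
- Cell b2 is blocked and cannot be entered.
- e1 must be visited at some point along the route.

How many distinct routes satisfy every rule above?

3

A right/down-only route from a1 to f3 makes exactly 2 down-moves and 5 right-moves in some order.
With no other constraints that would be C(7,2) = 21 routes.
Split at e1 and multiply the segment counts (each segment already excludes blocked cells): a1→e1: 1; e1→f3: 3; product = 3.
That gives 3 routes.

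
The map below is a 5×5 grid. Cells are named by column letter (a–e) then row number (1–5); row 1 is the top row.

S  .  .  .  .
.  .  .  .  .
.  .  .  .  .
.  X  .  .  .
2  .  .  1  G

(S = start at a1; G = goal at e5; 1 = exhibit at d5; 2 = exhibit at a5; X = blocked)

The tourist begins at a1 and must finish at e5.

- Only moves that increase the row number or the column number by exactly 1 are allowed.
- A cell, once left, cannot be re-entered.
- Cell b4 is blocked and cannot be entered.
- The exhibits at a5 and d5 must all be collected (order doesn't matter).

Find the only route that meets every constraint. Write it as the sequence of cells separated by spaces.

Moves only go right or down, so the column and row indices never decrease.
Route from a1: down 4 to a5, right 4 to e5 — 8 moves in all.
Check: all required cells visited.

a1 a2 a3 a4 a5 b5 c5 d5 e5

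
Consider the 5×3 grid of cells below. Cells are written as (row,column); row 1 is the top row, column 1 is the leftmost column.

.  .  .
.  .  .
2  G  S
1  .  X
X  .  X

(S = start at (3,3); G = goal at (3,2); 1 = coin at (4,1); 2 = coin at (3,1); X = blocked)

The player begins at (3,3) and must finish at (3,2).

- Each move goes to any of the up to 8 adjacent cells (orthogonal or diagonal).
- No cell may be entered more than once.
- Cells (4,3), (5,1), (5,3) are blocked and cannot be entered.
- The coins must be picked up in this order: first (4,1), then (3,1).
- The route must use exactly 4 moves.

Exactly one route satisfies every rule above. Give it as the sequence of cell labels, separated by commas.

The waypoints must appear in the order (4,1), (3,1), with no cell reused.
Route from (3,3): down-left to (4,2), left to (4,1), up to (3,1), right to (3,2) — 4 moves in all.
Check: order respected (1 at step 2, 2 at step 3); 4 moves as required.

(3,3), (4,2), (4,1), (3,1), (3,2)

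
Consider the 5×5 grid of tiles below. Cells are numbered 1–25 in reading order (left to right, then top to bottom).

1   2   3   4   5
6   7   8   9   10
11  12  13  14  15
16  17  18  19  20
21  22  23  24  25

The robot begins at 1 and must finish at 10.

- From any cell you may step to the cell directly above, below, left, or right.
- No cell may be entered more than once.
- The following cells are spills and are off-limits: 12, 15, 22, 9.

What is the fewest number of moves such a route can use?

The Manhattan distance from 1 to 10 is |1−2| + |1−5| = 5, so at least 5 moves are needed.
A route of 5 moves achieves this: 1 → 2 → 3 → 4 → 5 → 10.
Since 5 matches the lower bound, it is optimal.

5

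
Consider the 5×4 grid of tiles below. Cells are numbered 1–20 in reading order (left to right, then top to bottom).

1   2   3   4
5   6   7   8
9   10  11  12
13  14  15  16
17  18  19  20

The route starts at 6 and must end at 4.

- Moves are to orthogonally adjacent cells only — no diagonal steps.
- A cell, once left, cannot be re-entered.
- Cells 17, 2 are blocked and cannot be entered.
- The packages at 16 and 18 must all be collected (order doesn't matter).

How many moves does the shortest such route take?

9

Any route passes through 16 and 18 in some order between 6 and 4. Summing Manhattan distances along each leg and taking the cheapest ordering (6 → 18 → 16 → 4) gives a lower bound of 3 + 3 + 3 = 9 moves.
A route of 9 moves achieves this: 6 → 10 → 14 → 18 → 19 → 15 → 16 → 12 → 8 → 4.
Since 9 matches the lower bound, it is optimal.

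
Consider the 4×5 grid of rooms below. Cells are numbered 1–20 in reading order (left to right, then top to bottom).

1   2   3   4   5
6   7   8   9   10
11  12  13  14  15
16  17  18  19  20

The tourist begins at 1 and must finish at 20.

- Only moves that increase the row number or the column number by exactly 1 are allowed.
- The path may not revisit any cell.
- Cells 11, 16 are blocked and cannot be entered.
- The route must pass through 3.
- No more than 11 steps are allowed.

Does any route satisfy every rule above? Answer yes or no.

One route that works: 1 → 2 → 3 → 8 → 13 → 18 → 19 → 20.

yes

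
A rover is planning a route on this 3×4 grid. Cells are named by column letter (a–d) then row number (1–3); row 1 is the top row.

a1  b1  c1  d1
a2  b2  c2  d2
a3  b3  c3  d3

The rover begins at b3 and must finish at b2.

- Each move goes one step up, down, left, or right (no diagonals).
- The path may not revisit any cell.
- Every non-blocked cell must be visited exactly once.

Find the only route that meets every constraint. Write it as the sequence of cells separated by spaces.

b3 a3 a2 a1 b1 c1 d1 d2 d3 c3 c2 b2

Need to visit all 12 open cells exactly once, starting at b3 and ending at b2.
Route from b3: left to a3, 2× up (reaching a1), 3× right (reaching d1), 2× down (reaching d3), left to c3, up to c2, left to b2 — 11 moves in all.
Check: all 12 open cells covered.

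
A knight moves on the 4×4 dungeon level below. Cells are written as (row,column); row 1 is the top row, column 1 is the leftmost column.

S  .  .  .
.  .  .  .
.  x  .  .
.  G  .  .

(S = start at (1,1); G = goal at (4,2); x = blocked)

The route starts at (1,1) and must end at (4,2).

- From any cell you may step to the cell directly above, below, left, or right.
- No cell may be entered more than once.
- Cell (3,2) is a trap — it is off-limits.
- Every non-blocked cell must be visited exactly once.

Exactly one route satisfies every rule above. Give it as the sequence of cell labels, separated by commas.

(1,1), (1,2), (1,3), (1,4), (2,4), (3,4), (4,4), (4,3), (3,3), (2,3), (2,2), (2,1), (3,1), (4,1), (4,2)

Need to visit all 15 open cells exactly once, starting at (1,1) and ending at (4,2).
Cell (4,1) has only two open neighbours ((3,1) and (4,2)), so the path must pass straight through it: one of those is the cell it's entered from and the other is where it exits.
Route from (1,1): right 3 to (1,4), down 3 to (4,4), left 1 to (4,3), up 2 to (2,3), left 2 to (2,1), down 2 to (4,1), right 1 to (4,2) — 14 moves in all.
Check: all 15 open cells covered.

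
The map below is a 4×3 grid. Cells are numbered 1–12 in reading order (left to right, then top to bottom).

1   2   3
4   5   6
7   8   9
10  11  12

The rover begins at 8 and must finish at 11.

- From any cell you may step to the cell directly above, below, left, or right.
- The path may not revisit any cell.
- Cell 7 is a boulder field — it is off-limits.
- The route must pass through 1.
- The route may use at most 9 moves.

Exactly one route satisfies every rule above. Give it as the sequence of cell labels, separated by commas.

8, 5, 4, 1, 2, 3, 6, 9, 12, 11

The 9-move cap with required stops at 1 leaves no slack for detours.
Route from 8: up 1 to 5, left 1 to 4, up 1 to 1, right 2 to 3, down 3 to 12, left 1 to 11 — 9 moves in all.
Check: all required cells visited; 9 ≤ 9 moves.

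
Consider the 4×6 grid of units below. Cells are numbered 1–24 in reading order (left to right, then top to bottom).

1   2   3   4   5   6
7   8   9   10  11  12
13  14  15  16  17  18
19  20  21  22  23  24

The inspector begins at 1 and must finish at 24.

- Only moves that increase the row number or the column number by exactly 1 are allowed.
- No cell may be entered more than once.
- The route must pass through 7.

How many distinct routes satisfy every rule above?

21

A right/down-only route from 1 to 24 makes exactly 3 down-moves and 5 right-moves in some order.
With no other constraints that would be C(8,3) = 56 routes.
Split at 7 and multiply the segment counts: 1→7: 1; 7→24: 21; product = 21.
That gives 21 routes.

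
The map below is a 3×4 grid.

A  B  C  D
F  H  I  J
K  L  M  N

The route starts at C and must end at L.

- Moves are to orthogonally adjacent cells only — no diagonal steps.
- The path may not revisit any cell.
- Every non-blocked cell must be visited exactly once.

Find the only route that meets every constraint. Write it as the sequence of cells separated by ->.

C -> D -> J -> N -> M -> I -> H -> B -> A -> F -> K -> L

Need to visit all 12 open cells exactly once, starting at C and ending at L.
Cell A has only two open neighbours (F and B), so the path must pass straight through it: one of those is the cell it's entered from and the other is where it exits.
Route from C: right 1 to D, down 2 to N, left 1 to M, up 1 to I, left 1 to H, up 1 to B, left 1 to A, down 2 to K, right 1 to L — 11 moves in all.
Check: all 12 open cells covered.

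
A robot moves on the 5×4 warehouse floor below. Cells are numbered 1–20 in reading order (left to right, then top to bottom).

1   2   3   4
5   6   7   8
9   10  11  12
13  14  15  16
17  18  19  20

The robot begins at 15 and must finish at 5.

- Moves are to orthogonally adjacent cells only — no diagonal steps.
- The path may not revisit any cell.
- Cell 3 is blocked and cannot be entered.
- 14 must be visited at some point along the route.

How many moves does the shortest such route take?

Any route passes through 14 somewhere between 15 and 5. Summing Manhattan distances along the two legs (15 → 14 → 5) gives a lower bound of 1 + 3 = 4 moves.
A route of 4 moves achieves this: 15 → 14 → 10 → 6 → 5.
Since 4 matches the lower bound, it is optimal.

4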